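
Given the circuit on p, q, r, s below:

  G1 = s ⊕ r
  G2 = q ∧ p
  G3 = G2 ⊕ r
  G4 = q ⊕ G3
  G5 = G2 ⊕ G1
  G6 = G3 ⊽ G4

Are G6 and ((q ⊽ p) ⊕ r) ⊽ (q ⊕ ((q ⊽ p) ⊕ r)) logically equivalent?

No

G2 = q ∧ p
G3 = G2 ⊕ r = (q ∧ p) ⊕ r
G4 = q ⊕ G3 = q ⊕ ((q ∧ p) ⊕ r)
G6 = G3 ⊽ G4 = ((q ∧ p) ⊕ r) ⊽ (q ⊕ ((q ∧ p) ⊕ r))
At p=0, q=0, r=0, s=0: circuit gives 1, formula gives 0.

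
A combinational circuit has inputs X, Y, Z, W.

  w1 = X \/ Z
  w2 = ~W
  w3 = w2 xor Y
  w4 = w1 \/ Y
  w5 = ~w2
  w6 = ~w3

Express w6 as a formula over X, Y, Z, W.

~(~W xor Y)

w2 = ~W
w3 = w2 xor Y = ~W xor Y
w6 = ~w3 = ~(~W xor Y)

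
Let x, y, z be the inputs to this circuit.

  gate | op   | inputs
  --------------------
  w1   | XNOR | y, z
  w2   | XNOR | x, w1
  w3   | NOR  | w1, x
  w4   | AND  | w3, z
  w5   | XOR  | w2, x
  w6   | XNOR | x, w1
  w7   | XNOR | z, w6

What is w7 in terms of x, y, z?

z XNOR (x XNOR (y XNOR z))

w1 = y XNOR z
w6 = x XNOR w1 = x XNOR (y XNOR z)
w7 = z XNOR w6 = z XNOR (x XNOR (y XNOR z))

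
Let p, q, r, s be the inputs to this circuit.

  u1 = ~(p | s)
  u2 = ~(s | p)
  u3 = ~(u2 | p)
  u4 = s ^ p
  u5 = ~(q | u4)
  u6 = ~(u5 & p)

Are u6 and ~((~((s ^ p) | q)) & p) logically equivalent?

Yes

u4 = s ^ p
u5 = ~(q | u4) = ~(q | (s ^ p))
u6 = ~(u5 & p) = ~((~(q | (s ^ p))) & p)
At p=1, q=0, r=0, s=1: circuit gives 0, formula gives 0.
At p=0, q=0, r=0, s=0: circuit gives 1, formula gives 1.
Agrees on all 16 inputs.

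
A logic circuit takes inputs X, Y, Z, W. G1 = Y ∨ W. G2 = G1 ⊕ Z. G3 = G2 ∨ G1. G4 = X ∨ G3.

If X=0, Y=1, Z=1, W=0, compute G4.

G1 = 1 ∨ 0 = 1
G2 = 1 ⊕ 1 = 0
G3 = 0 ∨ 1 = 1
G4 = 0 ∨ 1 = 1

1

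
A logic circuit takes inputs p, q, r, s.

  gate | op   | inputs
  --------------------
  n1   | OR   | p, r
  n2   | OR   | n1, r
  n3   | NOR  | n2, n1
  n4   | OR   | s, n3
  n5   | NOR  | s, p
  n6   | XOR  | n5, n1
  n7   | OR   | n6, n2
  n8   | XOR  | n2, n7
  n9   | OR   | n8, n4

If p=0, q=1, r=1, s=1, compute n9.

1

n1 = 0 OR 1 = 1
n2 = 1 OR 1 = 1
n3 = 1 NOR 1 = 0
n4 = 1 OR 0 = 1
n5 = 1 NOR 0 = 0
n6 = 0 XOR 1 = 1
n7 = 1 OR 1 = 1
n8 = 1 XOR 1 = 0
n9 = 0 OR 1 = 1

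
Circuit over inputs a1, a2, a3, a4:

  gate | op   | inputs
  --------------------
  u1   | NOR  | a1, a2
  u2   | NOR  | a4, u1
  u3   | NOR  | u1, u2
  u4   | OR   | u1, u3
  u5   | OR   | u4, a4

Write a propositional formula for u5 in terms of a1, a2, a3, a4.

u1 = a1 NOR a2
u2 = a4 NOR u1 = a4 NOR (a1 NOR a2)
u3 = u1 NOR u2 = (a1 NOR a2) NOR (a4 NOR (a1 NOR a2))
u4 = u1 OR u3 = (a1 NOR a2) OR ((a1 NOR a2) NOR (a4 NOR (a1 NOR a2)))
u5 = u4 OR a4 = ((a1 NOR a2) OR ((a1 NOR a2) NOR (a4 NOR (a1 NOR a2)))) OR a4

((a1 NOR a2) OR ((a1 NOR a2) NOR (a4 NOR (a1 NOR a2)))) OR a4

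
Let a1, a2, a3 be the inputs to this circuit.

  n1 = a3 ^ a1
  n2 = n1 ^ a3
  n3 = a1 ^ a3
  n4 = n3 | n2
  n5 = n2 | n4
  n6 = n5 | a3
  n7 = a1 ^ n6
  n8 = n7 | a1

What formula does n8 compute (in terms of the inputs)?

(a1 ^ ((((a3 ^ a1) ^ a3) | ((a1 ^ a3) | ((a3 ^ a1) ^ a3))) | a3)) | a1

n1 = a3 ^ a1
n2 = n1 ^ a3 = (a3 ^ a1) ^ a3
n3 = a1 ^ a3
n4 = n3 | n2 = (a1 ^ a3) | ((a3 ^ a1) ^ a3)
n5 = n2 | n4 = ((a3 ^ a1) ^ a3) | ((a1 ^ a3) | ((a3 ^ a1) ^ a3))
n6 = n5 | a3 = (((a3 ^ a1) ^ a3) | ((a1 ^ a3) | ((a3 ^ a1) ^ a3))) | a3
n7 = a1 ^ n6 = a1 ^ ((((a3 ^ a1) ^ a3) | ((a1 ^ a3) | ((a3 ^ a1) ^ a3))) | a3)
n8 = n7 | a1 = (a1 ^ ((((a3 ^ a1) ^ a3) | ((a1 ^ a3) | ((a3 ^ a1) ^ a3))) | a3)) | a1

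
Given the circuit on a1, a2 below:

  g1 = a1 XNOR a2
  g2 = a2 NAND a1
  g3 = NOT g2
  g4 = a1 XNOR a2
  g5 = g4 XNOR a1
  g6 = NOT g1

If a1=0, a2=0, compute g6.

0

g1 = 0 XNOR 0 = 1
g6 = NOT 1 = 0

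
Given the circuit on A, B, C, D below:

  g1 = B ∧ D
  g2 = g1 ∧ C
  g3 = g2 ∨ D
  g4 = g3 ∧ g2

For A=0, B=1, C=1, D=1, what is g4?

g1 = 1 ∧ 1 = 1
g2 = 1 ∧ 1 = 1
g3 = 1 ∨ 1 = 1
g4 = 1 ∧ 1 = 1

1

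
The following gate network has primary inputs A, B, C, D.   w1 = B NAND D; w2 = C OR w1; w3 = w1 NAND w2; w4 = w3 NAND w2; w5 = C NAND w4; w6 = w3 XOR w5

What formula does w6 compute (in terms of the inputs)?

w1 = B NAND D
w2 = C OR w1 = C OR (B NAND D)
w3 = w1 NAND w2 = (B NAND D) NAND (C OR (B NAND D))
w4 = w3 NAND w2 = ((B NAND D) NAND (C OR (B NAND D))) NAND (C OR (B NAND D))
w5 = C NAND w4 = C NAND (((B NAND D) NAND (C OR (B NAND D))) NAND (C OR (B NAND D)))
w6 = w3 XOR w5 = ((B NAND D) NAND (C OR (B NAND D))) XOR (C NAND (((B NAND D) NAND (C OR (B NAND D))) NAND (C OR (B NAND D))))

((B NAND D) NAND (C OR (B NAND D))) XOR (C NAND (((B NAND D) NAND (C OR (B NAND D))) NAND (C OR (B NAND D))))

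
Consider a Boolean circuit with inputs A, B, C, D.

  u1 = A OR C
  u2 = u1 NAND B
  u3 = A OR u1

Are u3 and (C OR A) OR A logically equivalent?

Yes

u1 = A OR C
u3 = A OR u1 = A OR (A OR C)
At A=0, B=0, C=0, D=0: circuit gives 0, formula gives 0.
At A=0, B=0, C=1, D=0: circuit gives 1, formula gives 1.
Agrees on all 16 inputs.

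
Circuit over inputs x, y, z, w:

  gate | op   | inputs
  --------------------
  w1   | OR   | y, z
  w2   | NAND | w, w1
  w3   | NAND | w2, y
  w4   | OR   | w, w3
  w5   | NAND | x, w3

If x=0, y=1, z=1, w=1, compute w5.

w1 = 1 OR 1 = 1
w2 = 1 NAND 1 = 0
w3 = 0 NAND 1 = 1
w5 = 0 NAND 1 = 1

1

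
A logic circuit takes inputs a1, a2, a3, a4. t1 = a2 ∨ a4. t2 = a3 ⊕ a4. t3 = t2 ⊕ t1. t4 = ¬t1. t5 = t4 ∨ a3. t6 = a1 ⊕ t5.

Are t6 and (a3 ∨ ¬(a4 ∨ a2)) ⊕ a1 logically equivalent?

t1 = a2 ∨ a4
t4 = ¬t1 = ¬(a2 ∨ a4)
t5 = t4 ∨ a3 = ¬(a2 ∨ a4) ∨ a3
t6 = a1 ⊕ t5 = a1 ⊕ (¬(a2 ∨ a4) ∨ a3)
At a1=0, a2=0, a3=0, a4=1: circuit gives 0, formula gives 0.
At a1=0, a2=0, a3=0, a4=0: circuit gives 1, formula gives 1.
Agrees on all 16 inputs.

Yes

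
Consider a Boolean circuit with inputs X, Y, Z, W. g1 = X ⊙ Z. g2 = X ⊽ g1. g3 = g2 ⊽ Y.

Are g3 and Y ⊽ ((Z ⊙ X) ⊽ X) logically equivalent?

Yes

g1 = X ⊙ Z
g2 = X ⊽ g1 = X ⊽ (X ⊙ Z)
g3 = g2 ⊽ Y = (X ⊽ (X ⊙ Z)) ⊽ Y
At X=0, Y=0, Z=1, W=0: circuit gives 0, formula gives 0.
At X=0, Y=0, Z=0, W=0: circuit gives 1, formula gives 1.
Agrees on all 16 inputs.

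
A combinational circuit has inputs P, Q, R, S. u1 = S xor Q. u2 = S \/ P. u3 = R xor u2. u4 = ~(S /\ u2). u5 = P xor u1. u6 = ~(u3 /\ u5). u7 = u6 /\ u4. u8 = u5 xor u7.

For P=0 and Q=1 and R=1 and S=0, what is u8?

1

u1 = 0 xor 1 = 1
u2 = 0 \/ 0 = 0
u3 = 1 xor 0 = 1
u4 = ~(0 /\ 0) = 1
u5 = 0 xor 1 = 1
u6 = ~(1 /\ 1) = 0
u7 = 0 /\ 1 = 0
u8 = 1 xor 0 = 1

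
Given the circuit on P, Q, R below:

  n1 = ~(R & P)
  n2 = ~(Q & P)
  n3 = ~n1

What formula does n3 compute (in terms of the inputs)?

n1 = ~(R & P)
n3 = ~n1 = ~(~(R & P))

~(~(R & P))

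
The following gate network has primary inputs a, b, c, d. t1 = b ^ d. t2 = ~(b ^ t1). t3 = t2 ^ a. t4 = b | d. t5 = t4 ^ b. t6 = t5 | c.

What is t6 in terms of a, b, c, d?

t4 = b | d
t5 = t4 ^ b = (b | d) ^ b
t6 = t5 | c = ((b | d) ^ b) | c

((b | d) ^ b) | c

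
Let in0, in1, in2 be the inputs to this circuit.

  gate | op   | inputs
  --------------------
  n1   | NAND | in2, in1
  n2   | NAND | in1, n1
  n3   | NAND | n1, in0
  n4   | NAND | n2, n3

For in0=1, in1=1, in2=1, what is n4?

0

n1 = 1 NAND 1 = 0
n2 = 1 NAND 0 = 1
n3 = 0 NAND 1 = 1
n4 = 1 NAND 1 = 0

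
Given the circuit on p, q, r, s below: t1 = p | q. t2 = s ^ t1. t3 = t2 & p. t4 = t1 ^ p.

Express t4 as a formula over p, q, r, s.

(p | q) ^ p

t1 = p | q
t4 = t1 ^ p = (p | q) ^ p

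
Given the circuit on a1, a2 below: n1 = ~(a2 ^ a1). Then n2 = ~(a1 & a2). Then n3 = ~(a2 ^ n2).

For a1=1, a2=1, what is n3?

n2 = ~(1 & 1) = 0
n3 = ~(1 ^ 0) = 0

0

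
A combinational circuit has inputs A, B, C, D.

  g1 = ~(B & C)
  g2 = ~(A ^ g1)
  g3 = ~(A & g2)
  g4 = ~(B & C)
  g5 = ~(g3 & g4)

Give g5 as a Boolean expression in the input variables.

~((~(A & (~(A ^ (~(B & C)))))) & (~(B & C)))

g1 = ~(B & C)
g2 = ~(A ^ g1) = ~(A ^ (~(B & C)))
g3 = ~(A & g2) = ~(A & (~(A ^ (~(B & C)))))
g4 = ~(B & C)
g5 = ~(g3 & g4) = ~((~(A & (~(A ^ (~(B & C)))))) & (~(B & C)))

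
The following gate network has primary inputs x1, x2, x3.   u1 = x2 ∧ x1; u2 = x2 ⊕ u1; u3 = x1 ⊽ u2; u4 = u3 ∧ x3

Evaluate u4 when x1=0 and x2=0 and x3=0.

u1 = 0 ∧ 0 = 0
u2 = 0 ⊕ 0 = 0
u3 = 0 ⊽ 0 = 1
u4 = 1 ∧ 0 = 0

0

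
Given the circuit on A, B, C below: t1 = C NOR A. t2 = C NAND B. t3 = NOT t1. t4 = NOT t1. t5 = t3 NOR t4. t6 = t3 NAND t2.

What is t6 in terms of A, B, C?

t1 = C NOR A
t2 = C NAND B
t3 = NOT t1 = NOT (C NOR A)
t6 = t3 NAND t2 = NOT (C NOR A) NAND (C NAND B)

NOT (C NOR A) NAND (C NAND B)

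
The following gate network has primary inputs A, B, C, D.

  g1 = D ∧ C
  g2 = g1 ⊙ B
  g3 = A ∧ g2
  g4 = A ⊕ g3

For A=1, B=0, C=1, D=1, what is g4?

g1 = 1 ∧ 1 = 1
g2 = 1 ⊙ 0 = 0
g3 = 1 ∧ 0 = 0
g4 = 1 ⊕ 0 = 1

1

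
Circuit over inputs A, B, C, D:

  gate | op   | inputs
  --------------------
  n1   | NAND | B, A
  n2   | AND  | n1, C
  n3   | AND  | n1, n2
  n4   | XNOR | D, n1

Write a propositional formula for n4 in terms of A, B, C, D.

D XNOR (B NAND A)

n1 = B NAND A
n4 = D XNOR n1 = D XNOR (B NAND A)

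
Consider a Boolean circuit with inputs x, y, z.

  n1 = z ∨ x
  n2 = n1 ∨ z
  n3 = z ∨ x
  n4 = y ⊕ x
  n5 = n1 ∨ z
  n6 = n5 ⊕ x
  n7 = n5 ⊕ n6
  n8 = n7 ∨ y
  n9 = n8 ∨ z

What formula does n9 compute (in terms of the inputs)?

n1 = z ∨ x
n5 = n1 ∨ z = (z ∨ x) ∨ z
n6 = n5 ⊕ x = ((z ∨ x) ∨ z) ⊕ x
n7 = n5 ⊕ n6 = ((z ∨ x) ∨ z) ⊕ (((z ∨ x) ∨ z) ⊕ x)
n8 = n7 ∨ y = (((z ∨ x) ∨ z) ⊕ (((z ∨ x) ∨ z) ⊕ x)) ∨ y
n9 = n8 ∨ z = ((((z ∨ x) ∨ z) ⊕ (((z ∨ x) ∨ z) ⊕ x)) ∨ y) ∨ z

((((z ∨ x) ∨ z) ⊕ (((z ∨ x) ∨ z) ⊕ x)) ∨ y) ∨ z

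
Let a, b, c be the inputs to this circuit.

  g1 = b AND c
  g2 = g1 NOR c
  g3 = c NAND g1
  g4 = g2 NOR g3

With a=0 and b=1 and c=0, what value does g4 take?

0

g1 = 1 AND 0 = 0
g2 = 0 NOR 0 = 1
g3 = 0 NAND 0 = 1
g4 = 1 NOR 1 = 0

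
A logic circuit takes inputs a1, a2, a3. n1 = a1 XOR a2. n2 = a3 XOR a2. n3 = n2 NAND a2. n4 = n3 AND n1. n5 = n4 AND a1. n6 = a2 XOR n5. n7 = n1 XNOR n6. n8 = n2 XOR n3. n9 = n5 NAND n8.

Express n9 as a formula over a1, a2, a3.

n1 = a1 XOR a2
n2 = a3 XOR a2
n3 = n2 NAND a2 = (a3 XOR a2) NAND a2
n4 = n3 AND n1 = ((a3 XOR a2) NAND a2) AND (a1 XOR a2)
n5 = n4 AND a1 = (((a3 XOR a2) NAND a2) AND (a1 XOR a2)) AND a1
n8 = n2 XOR n3 = (a3 XOR a2) XOR ((a3 XOR a2) NAND a2)
n9 = n5 NAND n8 = ((((a3 XOR a2) NAND a2) AND (a1 XOR a2)) AND a1) NAND ((a3 XOR a2) XOR ((a3 XOR a2) NAND a2))

((((a3 XOR a2) NAND a2) AND (a1 XOR a2)) AND a1) NAND ((a3 XOR a2) XOR ((a3 XOR a2) NAND a2))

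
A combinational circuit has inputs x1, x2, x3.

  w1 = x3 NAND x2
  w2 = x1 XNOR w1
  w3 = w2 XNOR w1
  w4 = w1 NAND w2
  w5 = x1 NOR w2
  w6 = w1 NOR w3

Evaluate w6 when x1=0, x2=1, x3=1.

1

w1 = 1 NAND 1 = 0
w2 = 0 XNOR 0 = 1
w3 = 1 XNOR 0 = 0
w6 = 0 NOR 0 = 1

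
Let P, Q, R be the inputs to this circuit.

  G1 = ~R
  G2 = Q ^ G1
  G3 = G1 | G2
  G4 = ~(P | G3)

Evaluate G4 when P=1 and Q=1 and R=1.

G1 = ~1 = 0
G2 = 1 ^ 0 = 1
G3 = 0 | 1 = 1
G4 = ~(1 | 1) = 0

0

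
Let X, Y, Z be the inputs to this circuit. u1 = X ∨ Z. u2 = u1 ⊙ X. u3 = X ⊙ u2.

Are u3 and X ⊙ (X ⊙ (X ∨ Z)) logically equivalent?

u1 = X ∨ Z
u2 = u1 ⊙ X = (X ∨ Z) ⊙ X
u3 = X ⊙ u2 = X ⊙ ((X ∨ Z) ⊙ X)
At X=0, Y=0, Z=0: circuit gives 0, formula gives 0.
At X=0, Y=0, Z=1: circuit gives 1, formula gives 1.
Agrees on all 8 inputs.

Yes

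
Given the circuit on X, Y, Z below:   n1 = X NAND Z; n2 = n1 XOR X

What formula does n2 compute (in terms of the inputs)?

n1 = X NAND Z
n2 = n1 XOR X = (X NAND Z) XOR X

(X NAND Z) XOR X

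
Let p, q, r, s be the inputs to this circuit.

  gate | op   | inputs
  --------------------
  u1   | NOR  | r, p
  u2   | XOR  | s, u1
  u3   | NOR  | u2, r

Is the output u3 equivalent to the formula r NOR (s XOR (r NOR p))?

u1 = r NOR p
u2 = s XOR u1 = s XOR (r NOR p)
u3 = u2 NOR r = (s XOR (r NOR p)) NOR r
At p=0, q=0, r=0, s=0: circuit gives 0, formula gives 0.
At p=0, q=0, r=0, s=1: circuit gives 1, formula gives 1.
Agrees on all 16 inputs.

Yes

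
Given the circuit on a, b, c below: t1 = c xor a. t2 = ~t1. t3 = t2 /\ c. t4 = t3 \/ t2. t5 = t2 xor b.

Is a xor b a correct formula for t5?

t1 = c xor a
t2 = ~t1 = ~(c xor a)
t5 = t2 xor b = ~(c xor a) xor b
At a=0, b=0, c=0: circuit gives 1, formula gives 0.

No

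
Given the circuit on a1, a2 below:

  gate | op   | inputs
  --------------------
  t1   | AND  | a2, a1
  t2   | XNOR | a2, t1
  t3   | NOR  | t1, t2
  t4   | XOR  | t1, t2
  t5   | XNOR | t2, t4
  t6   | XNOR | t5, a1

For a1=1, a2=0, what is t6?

1

t1 = 0 AND 1 = 0
t2 = 0 XNOR 0 = 1
t4 = 0 XOR 1 = 1
t5 = 1 XNOR 1 = 1
t6 = 1 XNOR 1 = 1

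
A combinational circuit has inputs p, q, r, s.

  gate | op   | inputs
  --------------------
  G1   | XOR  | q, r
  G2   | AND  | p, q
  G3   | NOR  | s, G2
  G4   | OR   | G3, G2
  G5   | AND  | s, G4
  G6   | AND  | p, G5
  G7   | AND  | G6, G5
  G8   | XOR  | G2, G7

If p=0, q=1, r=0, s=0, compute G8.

0

G2 = 0 AND 1 = 0
G3 = 0 NOR 0 = 1
G4 = 1 OR 0 = 1
G5 = 0 AND 1 = 0
G6 = 0 AND 0 = 0
G7 = 0 AND 0 = 0
G8 = 0 XOR 0 = 0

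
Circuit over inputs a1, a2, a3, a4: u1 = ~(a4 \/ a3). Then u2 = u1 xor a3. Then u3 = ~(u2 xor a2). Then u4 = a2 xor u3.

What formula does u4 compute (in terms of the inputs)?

u1 = ~(a4 \/ a3)
u2 = u1 xor a3 = (~(a4 \/ a3)) xor a3
u3 = ~(u2 xor a2) = ~(((~(a4 \/ a3)) xor a3) xor a2)
u4 = a2 xor u3 = a2 xor (~(((~(a4 \/ a3)) xor a3) xor a2))

a2 xor (~(((~(a4 \/ a3)) xor a3) xor a2))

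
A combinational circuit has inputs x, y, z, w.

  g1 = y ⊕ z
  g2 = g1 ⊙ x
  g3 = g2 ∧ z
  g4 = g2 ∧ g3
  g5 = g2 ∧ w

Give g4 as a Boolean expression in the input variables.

g1 = y ⊕ z
g2 = g1 ⊙ x = (y ⊕ z) ⊙ x
g3 = g2 ∧ z = ((y ⊕ z) ⊙ x) ∧ z
g4 = g2 ∧ g3 = ((y ⊕ z) ⊙ x) ∧ (((y ⊕ z) ⊙ x) ∧ z)

((y ⊕ z) ⊙ x) ∧ (((y ⊕ z) ⊙ x) ∧ z)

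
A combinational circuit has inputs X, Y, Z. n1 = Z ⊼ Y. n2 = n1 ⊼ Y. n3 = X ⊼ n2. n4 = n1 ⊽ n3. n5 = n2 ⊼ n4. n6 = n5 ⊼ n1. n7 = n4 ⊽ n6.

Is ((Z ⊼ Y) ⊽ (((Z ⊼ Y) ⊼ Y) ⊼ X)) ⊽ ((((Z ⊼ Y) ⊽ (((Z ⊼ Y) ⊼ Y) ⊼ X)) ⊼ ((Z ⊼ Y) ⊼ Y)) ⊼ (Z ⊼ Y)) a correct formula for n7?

n1 = Z ⊼ Y
n2 = n1 ⊼ Y = (Z ⊼ Y) ⊼ Y
n3 = X ⊼ n2 = X ⊼ ((Z ⊼ Y) ⊼ Y)
n4 = n1 ⊽ n3 = (Z ⊼ Y) ⊽ (X ⊼ ((Z ⊼ Y) ⊼ Y))
n5 = n2 ⊼ n4 = ((Z ⊼ Y) ⊼ Y) ⊼ ((Z ⊼ Y) ⊽ (X ⊼ ((Z ⊼ Y) ⊼ Y)))
n6 = n5 ⊼ n1 = (((Z ⊼ Y) ⊼ Y) ⊼ ((Z ⊼ Y) ⊽ (X ⊼ ((Z ⊼ Y) ⊼ Y)))) ⊼ (Z ⊼ Y)
n7 = n4 ⊽ n6 = ((Z ⊼ Y) ⊽ (X ⊼ ((Z ⊼ Y) ⊼ Y))) ⊽ ((((Z ⊼ Y) ⊼ Y) ⊼ ((Z ⊼ Y) ⊽ (X ⊼ ((Z ⊼ Y) ⊼ Y)))) ⊼ (Z ⊼ Y))
At X=0, Y=1, Z=1: circuit gives 0, formula gives 0.
At X=0, Y=0, Z=0: circuit gives 1, formula gives 1.
Agrees on all 8 inputs.

Yes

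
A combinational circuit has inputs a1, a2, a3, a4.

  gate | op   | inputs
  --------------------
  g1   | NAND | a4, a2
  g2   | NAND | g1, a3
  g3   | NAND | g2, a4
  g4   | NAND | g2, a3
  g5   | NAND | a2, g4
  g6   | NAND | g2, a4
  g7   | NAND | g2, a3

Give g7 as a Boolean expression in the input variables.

g1 = a4 NAND a2
g2 = g1 NAND a3 = (a4 NAND a2) NAND a3
g7 = g2 NAND a3 = ((a4 NAND a2) NAND a3) NAND a3

((a4 NAND a2) NAND a3) NAND a3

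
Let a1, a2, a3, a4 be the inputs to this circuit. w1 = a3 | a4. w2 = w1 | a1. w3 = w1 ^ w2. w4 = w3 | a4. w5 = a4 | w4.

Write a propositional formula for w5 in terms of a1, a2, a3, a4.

a4 | (((a3 | a4) ^ ((a3 | a4) | a1)) | a4)

w1 = a3 | a4
w2 = w1 | a1 = (a3 | a4) | a1
w3 = w1 ^ w2 = (a3 | a4) ^ ((a3 | a4) | a1)
w4 = w3 | a4 = ((a3 | a4) ^ ((a3 | a4) | a1)) | a4
w5 = a4 | w4 = a4 | (((a3 | a4) ^ ((a3 | a4) | a1)) | a4)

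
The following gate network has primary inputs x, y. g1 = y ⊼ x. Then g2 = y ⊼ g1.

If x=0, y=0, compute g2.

g1 = 0 ⊼ 0 = 1
g2 = 0 ⊼ 1 = 1

1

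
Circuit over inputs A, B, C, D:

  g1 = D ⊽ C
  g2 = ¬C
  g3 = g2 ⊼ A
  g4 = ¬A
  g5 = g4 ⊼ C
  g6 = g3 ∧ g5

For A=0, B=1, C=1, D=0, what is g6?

0

g2 = ¬1 = 0
g3 = 0 ⊼ 0 = 1
g4 = ¬0 = 1
g5 = 1 ⊼ 1 = 0
g6 = 1 ∧ 0 = 0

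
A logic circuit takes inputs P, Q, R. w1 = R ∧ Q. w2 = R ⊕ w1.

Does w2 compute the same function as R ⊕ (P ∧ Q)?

No

w1 = R ∧ Q
w2 = R ⊕ w1 = R ⊕ (R ∧ Q)
At P=0, Q=1, R=1: circuit gives 0, formula gives 1.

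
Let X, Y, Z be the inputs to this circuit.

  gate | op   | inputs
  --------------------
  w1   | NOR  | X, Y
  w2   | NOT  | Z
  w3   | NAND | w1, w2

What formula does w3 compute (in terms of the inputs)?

(X NOR Y) NAND NOT Z

w1 = X NOR Y
w2 = NOT Z
w3 = w1 NAND w2 = (X NOR Y) NAND NOT Z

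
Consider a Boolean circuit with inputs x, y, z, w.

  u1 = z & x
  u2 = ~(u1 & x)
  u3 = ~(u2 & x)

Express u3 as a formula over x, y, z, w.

u1 = z & x
u2 = ~(u1 & x) = ~((z & x) & x)
u3 = ~(u2 & x) = ~((~((z & x) & x)) & x)

~((~((z & x) & x)) & x)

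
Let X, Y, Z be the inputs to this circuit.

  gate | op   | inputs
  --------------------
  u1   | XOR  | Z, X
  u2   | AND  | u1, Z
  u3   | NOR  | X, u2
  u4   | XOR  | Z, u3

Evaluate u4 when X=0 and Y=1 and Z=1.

u1 = 1 XOR 0 = 1
u2 = 1 AND 1 = 1
u3 = 0 NOR 1 = 0
u4 = 1 XOR 0 = 1

1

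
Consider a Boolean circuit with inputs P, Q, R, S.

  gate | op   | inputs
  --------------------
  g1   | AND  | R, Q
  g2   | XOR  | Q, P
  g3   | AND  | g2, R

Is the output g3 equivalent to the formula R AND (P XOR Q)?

Yes

g2 = Q XOR P
g3 = g2 AND R = (Q XOR P) AND R
At P=0, Q=0, R=0, S=0: circuit gives 0, formula gives 0.
At P=0, Q=1, R=1, S=0: circuit gives 1, formula gives 1.
Agrees on all 16 inputs.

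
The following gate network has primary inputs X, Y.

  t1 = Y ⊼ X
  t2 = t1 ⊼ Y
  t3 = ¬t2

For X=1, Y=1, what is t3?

0

t1 = 1 ⊼ 1 = 0
t2 = 0 ⊼ 1 = 1
t3 = ¬1 = 0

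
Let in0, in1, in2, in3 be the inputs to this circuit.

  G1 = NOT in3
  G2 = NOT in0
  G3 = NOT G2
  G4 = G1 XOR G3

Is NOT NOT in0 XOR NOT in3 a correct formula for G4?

G1 = NOT in3
G2 = NOT in0
G3 = NOT G2 = NOT NOT in0
G4 = G1 XOR G3 = NOT in3 XOR NOT NOT in0
At in0=0, in1=0, in2=0, in3=1: circuit gives 0, formula gives 0.
At in0=0, in1=0, in2=0, in3=0: circuit gives 1, formula gives 1.
Agrees on all 16 inputs.

Yes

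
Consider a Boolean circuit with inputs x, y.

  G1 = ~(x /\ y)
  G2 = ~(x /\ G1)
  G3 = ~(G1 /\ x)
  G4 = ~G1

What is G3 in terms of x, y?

G1 = ~(x /\ y)
G3 = ~(G1 /\ x) = ~((~(x /\ y)) /\ x)

~((~(x /\ y)) /\ x)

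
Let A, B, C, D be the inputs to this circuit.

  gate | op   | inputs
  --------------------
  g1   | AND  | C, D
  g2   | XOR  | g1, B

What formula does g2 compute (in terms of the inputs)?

g1 = C AND D
g2 = g1 XOR B = (C AND D) XOR B

(C AND D) XOR B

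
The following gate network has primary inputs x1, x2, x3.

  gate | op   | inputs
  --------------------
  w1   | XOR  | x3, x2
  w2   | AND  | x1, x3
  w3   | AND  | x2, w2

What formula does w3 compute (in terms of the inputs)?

x2 AND (x1 AND x3)

w2 = x1 AND x3
w3 = x2 AND w2 = x2 AND (x1 AND x3)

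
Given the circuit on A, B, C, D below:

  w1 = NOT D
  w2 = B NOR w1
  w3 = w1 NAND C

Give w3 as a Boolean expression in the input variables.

w1 = NOT D
w3 = w1 NAND C = NOT D NAND C

NOT D NAND C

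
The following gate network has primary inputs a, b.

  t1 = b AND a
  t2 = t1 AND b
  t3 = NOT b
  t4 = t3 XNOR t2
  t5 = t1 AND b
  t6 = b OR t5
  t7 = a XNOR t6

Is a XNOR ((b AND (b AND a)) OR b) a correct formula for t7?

Yes

t1 = b AND a
t5 = t1 AND b = (b AND a) AND b
t6 = b OR t5 = b OR ((b AND a) AND b)
t7 = a XNOR t6 = a XNOR (b OR ((b AND a) AND b))
At a=0, b=1: circuit gives 0, formula gives 0.
At a=0, b=0: circuit gives 1, formula gives 1.
Agrees on all 4 inputs.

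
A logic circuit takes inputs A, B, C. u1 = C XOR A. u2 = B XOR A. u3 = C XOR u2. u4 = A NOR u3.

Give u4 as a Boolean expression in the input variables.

A NOR (C XOR (B XOR A))

u2 = B XOR A
u3 = C XOR u2 = C XOR (B XOR A)
u4 = A NOR u3 = A NOR (C XOR (B XOR A))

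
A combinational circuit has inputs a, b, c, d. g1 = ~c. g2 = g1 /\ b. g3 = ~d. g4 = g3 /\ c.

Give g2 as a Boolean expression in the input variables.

g1 = ~c
g2 = g1 /\ b = ~c /\ b

~c /\ b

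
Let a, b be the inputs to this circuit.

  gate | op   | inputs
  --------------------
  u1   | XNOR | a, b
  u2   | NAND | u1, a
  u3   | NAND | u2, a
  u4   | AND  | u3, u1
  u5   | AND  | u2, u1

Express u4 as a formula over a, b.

(((a XNOR b) NAND a) NAND a) AND (a XNOR b)

u1 = a XNOR b
u2 = u1 NAND a = (a XNOR b) NAND a
u3 = u2 NAND a = ((a XNOR b) NAND a) NAND a
u4 = u3 AND u1 = (((a XNOR b) NAND a) NAND a) AND (a XNOR b)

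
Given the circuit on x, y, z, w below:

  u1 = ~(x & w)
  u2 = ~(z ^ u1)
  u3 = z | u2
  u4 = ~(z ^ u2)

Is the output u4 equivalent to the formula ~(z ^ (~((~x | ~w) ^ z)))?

u1 = ~(x & w)
u2 = ~(z ^ u1) = ~(z ^ (~(x & w)))
u4 = ~(z ^ u2) = ~(z ^ (~(z ^ (~(x & w)))))
At x=1, y=0, z=0, w=1: circuit gives 0, formula gives 0.
At x=0, y=0, z=0, w=0: circuit gives 1, formula gives 1.
Agrees on all 16 inputs.

Yes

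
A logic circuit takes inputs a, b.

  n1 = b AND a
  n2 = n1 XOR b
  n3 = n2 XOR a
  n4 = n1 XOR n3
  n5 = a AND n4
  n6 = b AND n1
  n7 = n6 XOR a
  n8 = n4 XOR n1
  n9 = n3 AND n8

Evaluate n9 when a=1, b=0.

1

n1 = 0 AND 1 = 0
n2 = 0 XOR 0 = 0
n3 = 0 XOR 1 = 1
n4 = 0 XOR 1 = 1
n8 = 1 XOR 0 = 1
n9 = 1 AND 1 = 1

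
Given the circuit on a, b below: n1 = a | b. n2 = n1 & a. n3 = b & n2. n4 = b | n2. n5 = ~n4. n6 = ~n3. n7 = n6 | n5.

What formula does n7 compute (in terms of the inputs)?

n1 = a | b
n2 = n1 & a = (a | b) & a
n3 = b & n2 = b & ((a | b) & a)
n4 = b | n2 = b | ((a | b) & a)
n5 = ~n4 = ~(b | ((a | b) & a))
n6 = ~n3 = ~(b & ((a | b) & a))
n7 = n6 | n5 = ~(b & ((a | b) & a)) | ~(b | ((a | b) & a))

~(b & ((a | b) & a)) | ~(b | ((a | b) & a))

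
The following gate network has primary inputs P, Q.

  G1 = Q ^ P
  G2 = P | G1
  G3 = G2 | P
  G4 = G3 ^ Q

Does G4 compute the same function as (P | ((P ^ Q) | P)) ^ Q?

Yes

G1 = Q ^ P
G2 = P | G1 = P | (Q ^ P)
G3 = G2 | P = (P | (Q ^ P)) | P
G4 = G3 ^ Q = ((P | (Q ^ P)) | P) ^ Q
At P=0, Q=0: circuit gives 0, formula gives 0.
At P=1, Q=0: circuit gives 1, formula gives 1.
Agrees on all 4 inputs.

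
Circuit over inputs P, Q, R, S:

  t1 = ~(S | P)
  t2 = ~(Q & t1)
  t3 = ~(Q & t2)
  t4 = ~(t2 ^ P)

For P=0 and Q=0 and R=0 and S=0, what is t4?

0

t1 = ~(0 | 0) = 1
t2 = ~(0 & 1) = 1
t4 = ~(1 ^ 0) = 0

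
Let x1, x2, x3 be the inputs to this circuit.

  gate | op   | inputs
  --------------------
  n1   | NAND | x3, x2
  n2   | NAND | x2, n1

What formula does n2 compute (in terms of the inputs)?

n1 = x3 NAND x2
n2 = x2 NAND n1 = x2 NAND (x3 NAND x2)

x2 NAND (x3 NAND x2)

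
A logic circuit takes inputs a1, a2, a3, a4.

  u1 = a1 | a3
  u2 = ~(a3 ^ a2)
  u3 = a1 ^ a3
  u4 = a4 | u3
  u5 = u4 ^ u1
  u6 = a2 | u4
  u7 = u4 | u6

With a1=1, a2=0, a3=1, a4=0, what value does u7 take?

u3 = 1 ^ 1 = 0
u4 = 0 | 0 = 0
u6 = 0 | 0 = 0
u7 = 0 | 0 = 0

0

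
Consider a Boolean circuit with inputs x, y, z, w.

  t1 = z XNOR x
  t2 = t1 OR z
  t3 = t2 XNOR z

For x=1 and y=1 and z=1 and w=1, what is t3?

t1 = 1 XNOR 1 = 1
t2 = 1 OR 1 = 1
t3 = 1 XNOR 1 = 1

1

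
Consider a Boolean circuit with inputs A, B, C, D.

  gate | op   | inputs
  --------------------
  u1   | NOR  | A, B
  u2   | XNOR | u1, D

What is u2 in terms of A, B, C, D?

(A NOR B) XNOR D

u1 = A NOR B
u2 = u1 XNOR D = (A NOR B) XNOR D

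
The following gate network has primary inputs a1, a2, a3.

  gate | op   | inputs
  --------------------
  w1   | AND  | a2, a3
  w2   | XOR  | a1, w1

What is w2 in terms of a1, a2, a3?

w1 = a2 AND a3
w2 = a1 XOR w1 = a1 XOR (a2 AND a3)

a1 XOR (a2 AND a3)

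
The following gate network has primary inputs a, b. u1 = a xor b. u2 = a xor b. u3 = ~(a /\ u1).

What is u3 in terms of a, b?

u1 = a xor b
u3 = ~(a /\ u1) = ~(a /\ (a xor b))

~(a /\ (a xor b))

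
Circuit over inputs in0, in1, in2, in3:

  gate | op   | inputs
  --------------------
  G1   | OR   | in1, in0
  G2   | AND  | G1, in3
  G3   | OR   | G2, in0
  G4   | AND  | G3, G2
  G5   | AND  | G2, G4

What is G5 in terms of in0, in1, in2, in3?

G1 = in1 OR in0
G2 = G1 AND in3 = (in1 OR in0) AND in3
G3 = G2 OR in0 = ((in1 OR in0) AND in3) OR in0
G4 = G3 AND G2 = (((in1 OR in0) AND in3) OR in0) AND ((in1 OR in0) AND in3)
G5 = G2 AND G4 = ((in1 OR in0) AND in3) AND ((((in1 OR in0) AND in3) OR in0) AND ((in1 OR in0) AND in3))

((in1 OR in0) AND in3) AND ((((in1 OR in0) AND in3) OR in0) AND ((in1 OR in0) AND in3))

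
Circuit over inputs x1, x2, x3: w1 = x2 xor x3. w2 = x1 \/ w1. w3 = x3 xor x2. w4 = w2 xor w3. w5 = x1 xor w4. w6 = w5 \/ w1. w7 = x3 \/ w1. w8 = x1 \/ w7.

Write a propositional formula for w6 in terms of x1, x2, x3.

(x1 xor ((x1 \/ (x2 xor x3)) xor (x3 xor x2))) \/ (x2 xor x3)

w1 = x2 xor x3
w2 = x1 \/ w1 = x1 \/ (x2 xor x3)
w3 = x3 xor x2
w4 = w2 xor w3 = (x1 \/ (x2 xor x3)) xor (x3 xor x2)
w5 = x1 xor w4 = x1 xor ((x1 \/ (x2 xor x3)) xor (x3 xor x2))
w6 = w5 \/ w1 = (x1 xor ((x1 \/ (x2 xor x3)) xor (x3 xor x2))) \/ (x2 xor x3)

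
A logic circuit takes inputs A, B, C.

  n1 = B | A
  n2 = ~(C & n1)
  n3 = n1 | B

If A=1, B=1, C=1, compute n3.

1

n1 = 1 | 1 = 1
n3 = 1 | 1 = 1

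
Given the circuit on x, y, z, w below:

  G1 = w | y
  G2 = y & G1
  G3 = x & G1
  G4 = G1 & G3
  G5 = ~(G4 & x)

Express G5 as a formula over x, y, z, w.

G1 = w | y
G3 = x & G1 = x & (w | y)
G4 = G1 & G3 = (w | y) & (x & (w | y))
G5 = ~(G4 & x) = ~(((w | y) & (x & (w | y))) & x)

~(((w | y) & (x & (w | y))) & x)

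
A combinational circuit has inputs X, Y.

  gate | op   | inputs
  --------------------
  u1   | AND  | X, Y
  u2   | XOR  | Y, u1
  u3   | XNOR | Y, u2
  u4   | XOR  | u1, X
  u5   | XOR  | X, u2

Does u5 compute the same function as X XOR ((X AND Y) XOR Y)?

u1 = X AND Y
u2 = Y XOR u1 = Y XOR (X AND Y)
u5 = X XOR u2 = X XOR (Y XOR (X AND Y))
At X=0, Y=0: circuit gives 0, formula gives 0.
At X=0, Y=1: circuit gives 1, formula gives 1.
Agrees on all 4 inputs.

Yes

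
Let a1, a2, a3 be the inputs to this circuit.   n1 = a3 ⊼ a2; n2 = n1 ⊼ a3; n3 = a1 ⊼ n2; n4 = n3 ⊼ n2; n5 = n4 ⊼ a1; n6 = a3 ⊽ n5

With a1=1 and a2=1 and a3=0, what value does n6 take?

1

n1 = 0 ⊼ 1 = 1
n2 = 1 ⊼ 0 = 1
n3 = 1 ⊼ 1 = 0
n4 = 0 ⊼ 1 = 1
n5 = 1 ⊼ 1 = 0
n6 = 0 ⊽ 0 = 1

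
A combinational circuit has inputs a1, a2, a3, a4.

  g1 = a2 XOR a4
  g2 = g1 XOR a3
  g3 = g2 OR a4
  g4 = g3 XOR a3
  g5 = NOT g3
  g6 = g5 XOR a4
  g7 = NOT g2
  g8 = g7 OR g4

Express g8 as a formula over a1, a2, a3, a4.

g1 = a2 XOR a4
g2 = g1 XOR a3 = (a2 XOR a4) XOR a3
g3 = g2 OR a4 = ((a2 XOR a4) XOR a3) OR a4
g4 = g3 XOR a3 = (((a2 XOR a4) XOR a3) OR a4) XOR a3
g7 = NOT g2 = NOT ((a2 XOR a4) XOR a3)
g8 = g7 OR g4 = NOT ((a2 XOR a4) XOR a3) OR ((((a2 XOR a4) XOR a3) OR a4) XOR a3)

NOT ((a2 XOR a4) XOR a3) OR ((((a2 XOR a4) XOR a3) OR a4) XOR a3)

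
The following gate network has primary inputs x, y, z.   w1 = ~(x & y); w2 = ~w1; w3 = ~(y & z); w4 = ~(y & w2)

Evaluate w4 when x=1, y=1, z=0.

w1 = ~(1 & 1) = 0
w2 = ~0 = 1
w4 = ~(1 & 1) = 0

0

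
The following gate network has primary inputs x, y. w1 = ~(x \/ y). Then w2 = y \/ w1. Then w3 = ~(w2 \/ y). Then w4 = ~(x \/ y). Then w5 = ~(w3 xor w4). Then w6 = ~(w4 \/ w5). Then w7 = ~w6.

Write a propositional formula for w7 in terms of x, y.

~(~((~(x \/ y)) \/ (~((~((y \/ (~(x \/ y))) \/ y)) xor (~(x \/ y))))))

w1 = ~(x \/ y)
w2 = y \/ w1 = y \/ (~(x \/ y))
w3 = ~(w2 \/ y) = ~((y \/ (~(x \/ y))) \/ y)
w4 = ~(x \/ y)
w5 = ~(w3 xor w4) = ~((~((y \/ (~(x \/ y))) \/ y)) xor (~(x \/ y)))
w6 = ~(w4 \/ w5) = ~((~(x \/ y)) \/ (~((~((y \/ (~(x \/ y))) \/ y)) xor (~(x \/ y)))))
w7 = ~w6 = ~(~((~(x \/ y)) \/ (~((~((y \/ (~(x \/ y))) \/ y)) xor (~(x \/ y))))))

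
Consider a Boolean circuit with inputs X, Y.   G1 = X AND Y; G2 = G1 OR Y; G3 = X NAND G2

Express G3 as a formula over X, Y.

X NAND ((X AND Y) OR Y)

G1 = X AND Y
G2 = G1 OR Y = (X AND Y) OR Y
G3 = X NAND G2 = X NAND ((X AND Y) OR Y)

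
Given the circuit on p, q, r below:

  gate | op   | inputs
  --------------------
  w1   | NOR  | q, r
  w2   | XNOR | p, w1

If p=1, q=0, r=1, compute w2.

w1 = 0 NOR 1 = 0
w2 = 1 XNOR 0 = 0

0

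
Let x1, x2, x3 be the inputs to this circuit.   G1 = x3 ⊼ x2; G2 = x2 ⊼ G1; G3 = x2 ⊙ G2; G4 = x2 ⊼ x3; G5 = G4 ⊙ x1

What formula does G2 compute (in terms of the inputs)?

x2 ⊼ (x3 ⊼ x2)

G1 = x3 ⊼ x2
G2 = x2 ⊼ G1 = x2 ⊼ (x3 ⊼ x2)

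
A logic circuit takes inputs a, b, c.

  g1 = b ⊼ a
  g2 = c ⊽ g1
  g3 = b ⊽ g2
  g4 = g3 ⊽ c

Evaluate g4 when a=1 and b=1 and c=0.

1

g1 = 1 ⊼ 1 = 0
g2 = 0 ⊽ 0 = 1
g3 = 1 ⊽ 1 = 0
g4 = 0 ⊽ 0 = 1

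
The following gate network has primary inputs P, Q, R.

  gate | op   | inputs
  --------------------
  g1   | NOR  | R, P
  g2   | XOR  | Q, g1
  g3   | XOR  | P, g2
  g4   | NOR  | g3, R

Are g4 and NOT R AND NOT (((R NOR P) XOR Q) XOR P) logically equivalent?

Yes

g1 = R NOR P
g2 = Q XOR g1 = Q XOR (R NOR P)
g3 = P XOR g2 = P XOR (Q XOR (R NOR P))
g4 = g3 NOR R = (P XOR (Q XOR (R NOR P))) NOR R
At P=0, Q=0, R=0: circuit gives 0, formula gives 0.
At P=0, Q=1, R=0: circuit gives 1, formula gives 1.
Agrees on all 8 inputs.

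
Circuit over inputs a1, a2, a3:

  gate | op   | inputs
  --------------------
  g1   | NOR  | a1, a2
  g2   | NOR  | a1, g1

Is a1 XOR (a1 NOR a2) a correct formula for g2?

g1 = a1 NOR a2
g2 = a1 NOR g1 = a1 NOR (a1 NOR a2)
At a1=0, a2=0, a3=0: circuit gives 0, formula gives 1.

No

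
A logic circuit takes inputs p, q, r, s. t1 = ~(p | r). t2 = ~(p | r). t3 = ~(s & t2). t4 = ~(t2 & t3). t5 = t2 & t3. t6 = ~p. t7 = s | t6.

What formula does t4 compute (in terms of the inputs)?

~((~(p | r)) & (~(s & (~(p | r)))))

t2 = ~(p | r)
t3 = ~(s & t2) = ~(s & (~(p | r)))
t4 = ~(t2 & t3) = ~((~(p | r)) & (~(s & (~(p | r)))))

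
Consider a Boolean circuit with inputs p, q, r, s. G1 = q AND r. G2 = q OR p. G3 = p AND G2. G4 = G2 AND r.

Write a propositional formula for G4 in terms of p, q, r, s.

(q OR p) AND r

G2 = q OR p
G4 = G2 AND r = (q OR p) AND r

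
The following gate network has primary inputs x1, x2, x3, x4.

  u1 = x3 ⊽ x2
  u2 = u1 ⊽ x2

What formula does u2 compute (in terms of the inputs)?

(x3 ⊽ x2) ⊽ x2

u1 = x3 ⊽ x2
u2 = u1 ⊽ x2 = (x3 ⊽ x2) ⊽ x2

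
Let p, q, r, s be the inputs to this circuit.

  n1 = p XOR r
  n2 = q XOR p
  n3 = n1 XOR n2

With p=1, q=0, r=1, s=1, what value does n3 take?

n1 = 1 XOR 1 = 0
n2 = 0 XOR 1 = 1
n3 = 0 XOR 1 = 1

1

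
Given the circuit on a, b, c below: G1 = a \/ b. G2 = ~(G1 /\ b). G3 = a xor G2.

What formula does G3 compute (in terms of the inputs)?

a xor (~((a \/ b) /\ b))

G1 = a \/ b
G2 = ~(G1 /\ b) = ~((a \/ b) /\ b)
G3 = a xor G2 = a xor (~((a \/ b) /\ b))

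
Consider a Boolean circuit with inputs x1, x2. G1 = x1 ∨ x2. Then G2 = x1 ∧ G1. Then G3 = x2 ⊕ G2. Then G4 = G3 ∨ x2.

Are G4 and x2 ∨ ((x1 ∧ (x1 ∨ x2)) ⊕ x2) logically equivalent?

G1 = x1 ∨ x2
G2 = x1 ∧ G1 = x1 ∧ (x1 ∨ x2)
G3 = x2 ⊕ G2 = x2 ⊕ (x1 ∧ (x1 ∨ x2))
G4 = G3 ∨ x2 = (x2 ⊕ (x1 ∧ (x1 ∨ x2))) ∨ x2
At x1=0, x2=0: circuit gives 0, formula gives 0.
At x1=0, x2=1: circuit gives 1, formula gives 1.
Agrees on all 4 inputs.

Yes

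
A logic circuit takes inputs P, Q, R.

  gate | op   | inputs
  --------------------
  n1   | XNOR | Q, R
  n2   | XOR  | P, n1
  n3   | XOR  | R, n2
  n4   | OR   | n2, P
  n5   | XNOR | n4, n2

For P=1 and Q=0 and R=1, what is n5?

1

n1 = 0 XNOR 1 = 0
n2 = 1 XOR 0 = 1
n4 = 1 OR 1 = 1
n5 = 1 XNOR 1 = 1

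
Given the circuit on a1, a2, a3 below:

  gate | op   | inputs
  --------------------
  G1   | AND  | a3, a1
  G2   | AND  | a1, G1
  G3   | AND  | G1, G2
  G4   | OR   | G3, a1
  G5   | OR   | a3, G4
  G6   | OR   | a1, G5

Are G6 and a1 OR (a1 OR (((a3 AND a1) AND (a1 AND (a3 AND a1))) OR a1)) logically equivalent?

No

G1 = a3 AND a1
G2 = a1 AND G1 = a1 AND (a3 AND a1)
G3 = G1 AND G2 = (a3 AND a1) AND (a1 AND (a3 AND a1))
G4 = G3 OR a1 = ((a3 AND a1) AND (a1 AND (a3 AND a1))) OR a1
G5 = a3 OR G4 = a3 OR (((a3 AND a1) AND (a1 AND (a3 AND a1))) OR a1)
G6 = a1 OR G5 = a1 OR (a3 OR (((a3 AND a1) AND (a1 AND (a3 AND a1))) OR a1))
At a1=0, a2=0, a3=1: circuit gives 1, formula gives 0.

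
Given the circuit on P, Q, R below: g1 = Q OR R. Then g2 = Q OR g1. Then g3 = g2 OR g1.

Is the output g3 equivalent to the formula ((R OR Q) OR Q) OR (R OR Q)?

g1 = Q OR R
g2 = Q OR g1 = Q OR (Q OR R)
g3 = g2 OR g1 = (Q OR (Q OR R)) OR (Q OR R)
At P=0, Q=0, R=0: circuit gives 0, formula gives 0.
At P=0, Q=0, R=1: circuit gives 1, formula gives 1.
Agrees on all 8 inputs.

Yes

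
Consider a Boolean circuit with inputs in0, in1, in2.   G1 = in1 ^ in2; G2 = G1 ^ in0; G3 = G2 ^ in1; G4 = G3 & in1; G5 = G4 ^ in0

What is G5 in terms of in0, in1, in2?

((((in1 ^ in2) ^ in0) ^ in1) & in1) ^ in0

G1 = in1 ^ in2
G2 = G1 ^ in0 = (in1 ^ in2) ^ in0
G3 = G2 ^ in1 = ((in1 ^ in2) ^ in0) ^ in1
G4 = G3 & in1 = (((in1 ^ in2) ^ in0) ^ in1) & in1
G5 = G4 ^ in0 = ((((in1 ^ in2) ^ in0) ^ in1) & in1) ^ in0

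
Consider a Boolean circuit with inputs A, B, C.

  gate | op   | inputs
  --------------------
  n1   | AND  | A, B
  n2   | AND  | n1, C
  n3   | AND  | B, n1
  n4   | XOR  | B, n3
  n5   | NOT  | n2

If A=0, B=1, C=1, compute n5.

1

n1 = 0 AND 1 = 0
n2 = 0 AND 1 = 0
n5 = NOT 0 = 1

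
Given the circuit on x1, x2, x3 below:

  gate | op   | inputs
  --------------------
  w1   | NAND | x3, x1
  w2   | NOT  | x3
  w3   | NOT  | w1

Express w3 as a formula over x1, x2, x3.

w1 = x3 NAND x1
w3 = NOT w1 = NOT (x3 NAND x1)

NOT (x3 NAND x1)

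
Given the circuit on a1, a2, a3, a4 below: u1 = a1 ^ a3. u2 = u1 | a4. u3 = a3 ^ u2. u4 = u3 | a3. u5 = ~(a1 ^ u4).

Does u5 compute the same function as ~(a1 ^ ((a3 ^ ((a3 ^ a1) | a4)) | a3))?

u1 = a1 ^ a3
u2 = u1 | a4 = (a1 ^ a3) | a4
u3 = a3 ^ u2 = a3 ^ ((a1 ^ a3) | a4)
u4 = u3 | a3 = (a3 ^ ((a1 ^ a3) | a4)) | a3
u5 = ~(a1 ^ u4) = ~(a1 ^ ((a3 ^ ((a1 ^ a3) | a4)) | a3))
At a1=0, a2=0, a3=0, a4=1: circuit gives 0, formula gives 0.
At a1=0, a2=0, a3=0, a4=0: circuit gives 1, formula gives 1.
Agrees on all 16 inputs.

Yes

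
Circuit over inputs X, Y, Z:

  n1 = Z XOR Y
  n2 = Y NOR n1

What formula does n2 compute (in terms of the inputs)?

n1 = Z XOR Y
n2 = Y NOR n1 = Y NOR (Z XOR Y)

Y NOR (Z XOR Y)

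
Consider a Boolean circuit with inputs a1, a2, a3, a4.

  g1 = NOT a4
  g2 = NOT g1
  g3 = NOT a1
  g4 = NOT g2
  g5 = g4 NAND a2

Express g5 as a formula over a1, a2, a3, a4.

NOT NOT NOT a4 NAND a2

g1 = NOT a4
g2 = NOT g1 = NOT NOT a4
g4 = NOT g2 = NOT NOT NOT a4
g5 = g4 NAND a2 = NOT NOT NOT a4 NAND a2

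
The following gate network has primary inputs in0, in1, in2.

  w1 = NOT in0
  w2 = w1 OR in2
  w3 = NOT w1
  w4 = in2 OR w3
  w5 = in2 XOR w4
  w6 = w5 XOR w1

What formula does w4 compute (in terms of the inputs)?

in2 OR NOT NOT in0

w1 = NOT in0
w3 = NOT w1 = NOT NOT in0
w4 = in2 OR w3 = in2 OR NOT NOT in0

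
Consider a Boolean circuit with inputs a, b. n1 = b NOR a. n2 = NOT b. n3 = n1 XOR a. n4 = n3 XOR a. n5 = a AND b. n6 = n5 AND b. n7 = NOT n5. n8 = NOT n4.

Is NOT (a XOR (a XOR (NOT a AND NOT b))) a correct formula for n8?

Yes

n1 = b NOR a
n3 = n1 XOR a = (b NOR a) XOR a
n4 = n3 XOR a = ((b NOR a) XOR a) XOR a
n8 = NOT n4 = NOT (((b NOR a) XOR a) XOR a)
At a=0, b=0: circuit gives 0, formula gives 0.
At a=0, b=1: circuit gives 1, formula gives 1.
Agrees on all 4 inputs.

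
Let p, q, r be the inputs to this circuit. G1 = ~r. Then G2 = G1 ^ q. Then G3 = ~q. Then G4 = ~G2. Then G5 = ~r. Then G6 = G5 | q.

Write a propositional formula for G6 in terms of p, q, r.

~r | q

G5 = ~r
G6 = G5 | q = ~r | q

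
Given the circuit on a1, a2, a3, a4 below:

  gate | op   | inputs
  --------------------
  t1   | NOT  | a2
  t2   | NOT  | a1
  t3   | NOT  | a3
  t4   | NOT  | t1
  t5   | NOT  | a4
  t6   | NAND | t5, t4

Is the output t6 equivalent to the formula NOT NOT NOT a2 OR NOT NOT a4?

t1 = NOT a2
t4 = NOT t1 = NOT NOT a2
t5 = NOT a4
t6 = t5 NAND t4 = NOT a4 NAND NOT NOT a2
At a1=0, a2=1, a3=0, a4=0: circuit gives 0, formula gives 0.
At a1=0, a2=0, a3=0, a4=0: circuit gives 1, formula gives 1.
Agrees on all 16 inputs.

Yes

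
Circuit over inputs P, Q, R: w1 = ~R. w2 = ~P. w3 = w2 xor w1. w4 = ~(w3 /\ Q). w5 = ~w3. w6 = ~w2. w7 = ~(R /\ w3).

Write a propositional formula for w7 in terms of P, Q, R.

~(R /\ (~P xor ~R))

w1 = ~R
w2 = ~P
w3 = w2 xor w1 = ~P xor ~R
w7 = ~(R /\ w3) = ~(R /\ (~P xor ~R))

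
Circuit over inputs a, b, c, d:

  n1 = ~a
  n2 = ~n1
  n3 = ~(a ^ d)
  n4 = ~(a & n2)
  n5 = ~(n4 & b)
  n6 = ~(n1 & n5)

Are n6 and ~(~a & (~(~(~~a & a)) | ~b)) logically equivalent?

n1 = ~a
n2 = ~n1 = ~~a
n4 = ~(a & n2) = ~(a & ~~a)
n5 = ~(n4 & b) = ~((~(a & ~~a)) & b)
n6 = ~(n1 & n5) = ~(~a & (~((~(a & ~~a)) & b)))
At a=0, b=0, c=0, d=0: circuit gives 0, formula gives 0.
At a=0, b=1, c=0, d=0: circuit gives 1, formula gives 1.
Agrees on all 16 inputs.

Yes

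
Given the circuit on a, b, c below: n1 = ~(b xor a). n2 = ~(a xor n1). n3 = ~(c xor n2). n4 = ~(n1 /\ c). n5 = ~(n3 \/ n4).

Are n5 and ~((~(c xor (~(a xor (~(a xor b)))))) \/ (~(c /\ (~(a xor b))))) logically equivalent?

n1 = ~(b xor a)
n2 = ~(a xor n1) = ~(a xor (~(b xor a)))
n3 = ~(c xor n2) = ~(c xor (~(a xor (~(b xor a)))))
n4 = ~(n1 /\ c) = ~((~(b xor a)) /\ c)
n5 = ~(n3 \/ n4) = ~((~(c xor (~(a xor (~(b xor a)))))) \/ (~((~(b xor a)) /\ c)))
At a=0, b=0, c=0: circuit gives 0, formula gives 0.
At a=0, b=0, c=1: circuit gives 1, formula gives 1.
Agrees on all 8 inputs.

Yes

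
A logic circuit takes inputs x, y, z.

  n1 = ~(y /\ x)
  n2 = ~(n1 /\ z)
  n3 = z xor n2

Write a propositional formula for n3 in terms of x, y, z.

n1 = ~(y /\ x)
n2 = ~(n1 /\ z) = ~((~(y /\ x)) /\ z)
n3 = z xor n2 = z xor (~((~(y /\ x)) /\ z))

z xor (~((~(y /\ x)) /\ z))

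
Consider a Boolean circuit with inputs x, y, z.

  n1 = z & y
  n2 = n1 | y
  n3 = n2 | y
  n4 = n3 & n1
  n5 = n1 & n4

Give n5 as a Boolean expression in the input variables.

n1 = z & y
n2 = n1 | y = (z & y) | y
n3 = n2 | y = ((z & y) | y) | y
n4 = n3 & n1 = (((z & y) | y) | y) & (z & y)
n5 = n1 & n4 = (z & y) & ((((z & y) | y) | y) & (z & y))

(z & y) & ((((z & y) | y) | y) & (z & y))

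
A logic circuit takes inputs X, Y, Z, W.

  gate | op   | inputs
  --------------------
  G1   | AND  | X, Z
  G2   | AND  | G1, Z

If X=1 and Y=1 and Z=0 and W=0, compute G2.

0

G1 = 1 AND 0 = 0
G2 = 0 AND 0 = 0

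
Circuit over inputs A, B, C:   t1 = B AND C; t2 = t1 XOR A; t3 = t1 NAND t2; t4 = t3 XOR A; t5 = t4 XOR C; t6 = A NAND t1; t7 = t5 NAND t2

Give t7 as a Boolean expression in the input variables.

t1 = B AND C
t2 = t1 XOR A = (B AND C) XOR A
t3 = t1 NAND t2 = (B AND C) NAND ((B AND C) XOR A)
t4 = t3 XOR A = ((B AND C) NAND ((B AND C) XOR A)) XOR A
t5 = t4 XOR C = (((B AND C) NAND ((B AND C) XOR A)) XOR A) XOR C
t7 = t5 NAND t2 = ((((B AND C) NAND ((B AND C) XOR A)) XOR A) XOR C) NAND ((B AND C) XOR A)

((((B AND C) NAND ((B AND C) XOR A)) XOR A) XOR C) NAND ((B AND C) XOR A)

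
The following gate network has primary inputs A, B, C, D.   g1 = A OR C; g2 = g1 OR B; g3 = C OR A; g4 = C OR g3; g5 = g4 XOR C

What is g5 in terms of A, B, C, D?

(C OR (C OR A)) XOR C

g3 = C OR A
g4 = C OR g3 = C OR (C OR A)
g5 = g4 XOR C = (C OR (C OR A)) XOR C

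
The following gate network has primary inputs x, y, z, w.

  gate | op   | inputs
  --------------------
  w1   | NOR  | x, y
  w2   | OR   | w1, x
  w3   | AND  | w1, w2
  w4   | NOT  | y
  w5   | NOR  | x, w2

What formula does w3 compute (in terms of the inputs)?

w1 = x NOR y
w2 = w1 OR x = (x NOR y) OR x
w3 = w1 AND w2 = (x NOR y) AND ((x NOR y) OR x)

(x NOR y) AND ((x NOR y) OR x)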